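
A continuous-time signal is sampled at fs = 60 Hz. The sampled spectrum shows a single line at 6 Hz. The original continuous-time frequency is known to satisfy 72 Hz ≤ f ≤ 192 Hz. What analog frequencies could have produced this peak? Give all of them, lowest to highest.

Frequencies that alias to 6 Hz are k·fs ± 6 Hz for integer k ≥ 0.
k=0: 6 Hz.
k=1: 54 Hz, 66 Hz.
k=2: 114 Hz, 126 Hz.
k=3: 174 Hz, 186 Hz.
k=4: 234 Hz, 246 Hz.
Within [72 Hz, 192 Hz]: 114 Hz, 126 Hz, 174 Hz, 186 Hz.

114 Hz, 126 Hz, 174 Hz, 186 Hz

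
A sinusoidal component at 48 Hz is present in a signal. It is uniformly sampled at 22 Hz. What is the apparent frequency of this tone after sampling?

4 Hz

48 Hz mod fs = 4 Hz.
4 Hz ≤ fs/2 = 11 Hz, appears at 4 Hz.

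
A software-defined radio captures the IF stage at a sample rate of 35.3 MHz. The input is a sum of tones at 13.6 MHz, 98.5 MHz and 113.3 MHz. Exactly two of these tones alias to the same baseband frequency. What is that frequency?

7.4 MHz

fs/2 = 17.65 MHz.
13.6 MHz ≤ fs/2 = 17.65 MHz, passes unchanged.
98.5 MHz mod fs = 27.9 MHz.
27.9 MHz > fs/2 = 17.65 MHz, folds to fs − 27.9 MHz = 7.4 MHz.
113.3 MHz mod fs = 7.4 MHz.
7.4 MHz ≤ fs/2 = 17.65 MHz, appears at 7.4 MHz.
98.5 MHz and 113.3 MHz both map to 7.4 MHz.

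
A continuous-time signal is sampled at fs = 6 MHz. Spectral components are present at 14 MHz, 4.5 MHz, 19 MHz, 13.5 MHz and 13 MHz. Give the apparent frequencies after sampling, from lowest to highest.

fs/2 = 3 MHz.
14 MHz mod fs = 2 MHz.
2 MHz ≤ fs/2 = 3 MHz, appears at 2 MHz.
4.5 MHz > fs/2 = 3 MHz, folds to fs − 4.5 MHz = 1.5 MHz.
19 MHz mod fs = 1 MHz.
1 MHz ≤ fs/2 = 3 MHz, appears at 1 MHz.
13.5 MHz mod fs = 1.5 MHz.
1.5 MHz ≤ fs/2 = 3 MHz, appears at 1.5 MHz.
13 MHz mod fs = 1 MHz.
1 MHz ≤ fs/2 = 3 MHz, appears at 1 MHz.
Distinct values: {1 MHz, 1.5 MHz, 2 MHz}.

1 MHz, 1.5 MHz, 2 MHz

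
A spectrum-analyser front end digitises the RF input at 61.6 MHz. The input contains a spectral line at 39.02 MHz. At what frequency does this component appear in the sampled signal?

39.02 MHz > fs/2 = 30.8 MHz, folds to fs − 39.02 MHz = 22.58 MHz.

22.58 MHz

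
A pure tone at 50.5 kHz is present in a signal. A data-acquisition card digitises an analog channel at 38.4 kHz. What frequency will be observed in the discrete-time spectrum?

50.5 kHz mod fs = 12.1 kHz.
12.1 kHz ≤ fs/2 = 19.2 kHz, appears at 12.1 kHz.

12.1 kHz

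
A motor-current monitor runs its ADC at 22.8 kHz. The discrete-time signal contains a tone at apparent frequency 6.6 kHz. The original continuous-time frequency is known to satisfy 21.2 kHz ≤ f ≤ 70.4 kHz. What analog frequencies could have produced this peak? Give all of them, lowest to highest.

29.4 kHz, 39 kHz, 52.2 kHz, 61.8 kHz

Frequencies that alias to 6.6 kHz are k·fs ± 6.6 kHz for integer k ≥ 0.
k=0: 6.6 kHz.
k=1: 16.2 kHz, 29.4 kHz.
k=2: 39 kHz, 52.2 kHz.
k=3: 61.8 kHz, 75 kHz.
k=4: 84.6 kHz, 97.8 kHz.
Within [21.2 kHz, 70.4 kHz]: 29.4 kHz, 39 kHz, 52.2 kHz, 61.8 kHz.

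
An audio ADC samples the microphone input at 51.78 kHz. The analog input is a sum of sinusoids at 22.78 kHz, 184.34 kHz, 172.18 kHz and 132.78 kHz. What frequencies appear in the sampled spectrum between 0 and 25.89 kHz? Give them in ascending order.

fs/2 = 25.89 kHz.
22.78 kHz ≤ fs/2 = 25.89 kHz, passes unchanged.
184.34 kHz mod fs = 29 kHz.
29 kHz > fs/2 = 25.89 kHz, folds to fs − 29 kHz = 22.78 kHz.
172.18 kHz mod fs = 16.84 kHz.
16.84 kHz ≤ fs/2 = 25.89 kHz, appears at 16.84 kHz.
132.78 kHz mod fs = 29.22 kHz.
29.22 kHz > fs/2 = 25.89 kHz, folds to fs − 29.22 kHz = 22.56 kHz.
Distinct values: {16.84 kHz, 22.56 kHz, 22.78 kHz}.

16.84 kHz, 22.56 kHz, 22.78 kHz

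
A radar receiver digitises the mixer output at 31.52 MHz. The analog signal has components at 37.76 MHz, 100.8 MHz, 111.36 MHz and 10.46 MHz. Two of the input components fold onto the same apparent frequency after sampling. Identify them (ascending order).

fs/2 = 15.76 MHz.
37.76 MHz mod fs = 6.24 MHz.
6.24 MHz ≤ fs/2 = 15.76 MHz, appears at 6.24 MHz.
100.8 MHz mod fs = 6.24 MHz.
6.24 MHz ≤ fs/2 = 15.76 MHz, appears at 6.24 MHz.
111.36 MHz mod fs = 16.8 MHz.
16.8 MHz > fs/2 = 15.76 MHz, folds to fs − 16.8 MHz = 14.72 MHz.
10.46 MHz ≤ fs/2 = 15.76 MHz, passes unchanged.
37.76 MHz and 100.8 MHz both map to 6.24 MHz.

37.76 MHz, 100.8 MHz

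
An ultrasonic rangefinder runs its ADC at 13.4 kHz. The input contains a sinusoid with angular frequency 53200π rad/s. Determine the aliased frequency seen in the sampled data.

ω = 53200π rad/s → f = ω/(2π) = 26600 Hz = 26.6 kHz.
26.6 kHz mod fs = 13.2 kHz.
13.2 kHz > fs/2 = 6.7 kHz, folds to fs − 13.2 kHz = 0.2 kHz.

0.2 kHz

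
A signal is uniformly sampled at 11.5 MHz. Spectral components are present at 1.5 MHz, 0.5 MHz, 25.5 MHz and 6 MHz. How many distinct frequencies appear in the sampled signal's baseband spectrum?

fs/2 = 5.75 MHz.
1.5 MHz ≤ fs/2 = 5.75 MHz, passes unchanged.
0.5 MHz ≤ fs/2 = 5.75 MHz, passes unchanged.
25.5 MHz mod fs = 2.5 MHz.
2.5 MHz ≤ fs/2 = 5.75 MHz, appears at 2.5 MHz.
6 MHz > fs/2 = 5.75 MHz, folds to fs − 6 MHz = 5.5 MHz.
Distinct values: {0.5 MHz, 1.5 MHz, 2.5 MHz, 5.5 MHz} → 4.

4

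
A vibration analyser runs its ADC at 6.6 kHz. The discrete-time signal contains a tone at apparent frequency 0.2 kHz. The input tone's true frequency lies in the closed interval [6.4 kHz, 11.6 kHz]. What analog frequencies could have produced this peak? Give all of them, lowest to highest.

Frequencies that alias to 0.2 kHz are k·fs ± 0.2 kHz for integer k ≥ 0.
k=0: 0.2 kHz.
k=1: 6.4 kHz, 6.8 kHz.
k=2: 13 kHz, 13.4 kHz.
Within [6.4 kHz, 11.6 kHz]: 6.4 kHz, 6.8 kHz.

6.4 kHz, 6.8 kHz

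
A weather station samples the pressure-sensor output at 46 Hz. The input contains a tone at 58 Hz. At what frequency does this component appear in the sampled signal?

12 Hz

58 Hz mod fs = 12 Hz.
12 Hz ≤ fs/2 = 23 Hz, appears at 12 Hz.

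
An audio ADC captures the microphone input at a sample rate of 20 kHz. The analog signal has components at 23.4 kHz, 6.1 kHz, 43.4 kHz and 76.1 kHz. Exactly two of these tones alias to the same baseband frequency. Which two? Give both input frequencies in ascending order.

23.4 kHz, 43.4 kHz

fs/2 = 10 kHz.
23.4 kHz mod fs = 3.4 kHz.
3.4 kHz ≤ fs/2 = 10 kHz, appears at 3.4 kHz.
6.1 kHz ≤ fs/2 = 10 kHz, passes unchanged.
43.4 kHz mod fs = 3.4 kHz.
3.4 kHz ≤ fs/2 = 10 kHz, appears at 3.4 kHz.
76.1 kHz mod fs = 16.1 kHz.
16.1 kHz > fs/2 = 10 kHz, folds to fs − 16.1 kHz = 3.9 kHz.
23.4 kHz and 43.4 kHz both map to 3.4 kHz.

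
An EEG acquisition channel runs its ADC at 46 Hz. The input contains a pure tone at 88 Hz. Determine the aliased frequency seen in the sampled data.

4 Hz

88 Hz mod fs = 42 Hz.
42 Hz > fs/2 = 23 Hz, folds to fs − 42 Hz = 4 Hz.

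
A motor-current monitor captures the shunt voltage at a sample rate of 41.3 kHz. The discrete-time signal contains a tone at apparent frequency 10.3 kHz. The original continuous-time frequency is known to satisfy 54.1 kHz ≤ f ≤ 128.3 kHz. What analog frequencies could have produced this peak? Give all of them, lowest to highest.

72.3 kHz, 92.9 kHz, 113.6 kHz

Frequencies that alias to 10.3 kHz are k·fs ± 10.3 kHz for integer k ≥ 0.
k=0: 10.3 kHz.
k=1: 31 kHz, 51.6 kHz.
k=2: 72.3 kHz, 92.9 kHz.
k=3: 113.6 kHz, 134.2 kHz.
k=4: 154.9 kHz, 175.5 kHz.
Within [54.1 kHz, 128.3 kHz]: 72.3 kHz, 92.9 kHz, 113.6 kHz.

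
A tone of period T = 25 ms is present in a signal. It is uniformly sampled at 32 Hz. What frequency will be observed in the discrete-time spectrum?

T = 25 ms → f = 1/T = 40 Hz.
40 Hz mod fs = 8 Hz.
8 Hz ≤ fs/2 = 16 Hz, appears at 8 Hz.

8 Hz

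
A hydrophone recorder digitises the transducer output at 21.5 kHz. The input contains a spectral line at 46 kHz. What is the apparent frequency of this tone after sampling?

46 kHz mod fs = 3 kHz.
3 kHz ≤ fs/2 = 10.75 kHz, appears at 3 kHz.

3 kHz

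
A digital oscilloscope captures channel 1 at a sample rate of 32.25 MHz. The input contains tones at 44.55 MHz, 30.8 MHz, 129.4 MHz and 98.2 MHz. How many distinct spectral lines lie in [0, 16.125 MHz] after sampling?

3

fs/2 = 16.125 MHz.
44.55 MHz mod fs = 12.3 MHz.
12.3 MHz ≤ fs/2 = 16.125 MHz, appears at 12.3 MHz.
30.8 MHz > fs/2 = 16.125 MHz, folds to fs − 30.8 MHz = 1.45 MHz.
129.4 MHz mod fs = 0.4 MHz.
0.4 MHz ≤ fs/2 = 16.125 MHz, appears at 0.4 MHz.
98.2 MHz mod fs = 1.45 MHz.
1.45 MHz ≤ fs/2 = 16.125 MHz, appears at 1.45 MHz.
Distinct values: {0.4 MHz, 1.45 MHz, 12.3 MHz} → 3.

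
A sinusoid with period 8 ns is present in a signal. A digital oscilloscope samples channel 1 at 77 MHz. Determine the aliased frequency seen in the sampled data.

29 MHz

T = 8 ns → f = 1/T = 125 MHz.
125 MHz mod fs = 48 MHz.
48 MHz > fs/2 = 38.5 MHz, folds to fs − 48 MHz = 29 MHz.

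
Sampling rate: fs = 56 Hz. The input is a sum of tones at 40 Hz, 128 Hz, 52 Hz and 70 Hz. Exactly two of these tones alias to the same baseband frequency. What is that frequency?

fs/2 = 28 Hz.
40 Hz > fs/2 = 28 Hz, folds to fs − 40 Hz = 16 Hz.
128 Hz mod fs = 16 Hz.
16 Hz ≤ fs/2 = 28 Hz, appears at 16 Hz.
52 Hz > fs/2 = 28 Hz, folds to fs − 52 Hz = 4 Hz.
70 Hz mod fs = 14 Hz.
14 Hz ≤ fs/2 = 28 Hz, appears at 14 Hz.
40 Hz and 128 Hz both map to 16 Hz.

16 Hz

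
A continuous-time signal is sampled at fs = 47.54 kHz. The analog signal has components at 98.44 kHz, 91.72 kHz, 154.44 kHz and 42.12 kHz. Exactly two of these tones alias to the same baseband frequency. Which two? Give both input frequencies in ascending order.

fs/2 = 23.77 kHz.
98.44 kHz mod fs = 3.36 kHz.
3.36 kHz ≤ fs/2 = 23.77 kHz, appears at 3.36 kHz.
91.72 kHz mod fs = 44.18 kHz.
44.18 kHz > fs/2 = 23.77 kHz, folds to fs − 44.18 kHz = 3.36 kHz.
154.44 kHz mod fs = 11.82 kHz.
11.82 kHz ≤ fs/2 = 23.77 kHz, appears at 11.82 kHz.
42.12 kHz > fs/2 = 23.77 kHz, folds to fs − 42.12 kHz = 5.42 kHz.
91.72 kHz and 98.44 kHz both map to 3.36 kHz.

91.72 kHz, 98.44 kHz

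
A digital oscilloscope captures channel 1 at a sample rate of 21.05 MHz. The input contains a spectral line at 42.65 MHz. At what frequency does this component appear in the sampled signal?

0.55 MHz

42.65 MHz mod fs = 0.55 MHz.
0.55 MHz ≤ fs/2 = 10.525 MHz, appears at 0.55 MHz.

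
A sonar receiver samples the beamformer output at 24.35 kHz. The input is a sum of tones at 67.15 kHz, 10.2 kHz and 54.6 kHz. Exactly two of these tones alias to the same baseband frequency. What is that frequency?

5.9 kHz

fs/2 = 12.175 kHz.
67.15 kHz mod fs = 18.45 kHz.
18.45 kHz > fs/2 = 12.175 kHz, folds to fs − 18.45 kHz = 5.9 kHz.
10.2 kHz ≤ fs/2 = 12.175 kHz, passes unchanged.
54.6 kHz mod fs = 5.9 kHz.
5.9 kHz ≤ fs/2 = 12.175 kHz, appears at 5.9 kHz.
54.6 kHz and 67.15 kHz both map to 5.9 kHz.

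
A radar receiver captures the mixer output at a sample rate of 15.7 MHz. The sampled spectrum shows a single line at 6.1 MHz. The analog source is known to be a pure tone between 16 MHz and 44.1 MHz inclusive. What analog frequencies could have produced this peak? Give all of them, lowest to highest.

Frequencies that alias to 6.1 MHz are k·fs ± 6.1 MHz for integer k ≥ 0.
k=0: 6.1 MHz.
k=1: 9.6 MHz, 21.8 MHz.
k=2: 25.3 MHz, 37.5 MHz.
k=3: 41 MHz, 53.2 MHz.
k=4: 56.7 MHz, 68.9 MHz.
Within [16 MHz, 44.1 MHz]: 21.8 MHz, 25.3 MHz, 37.5 MHz, 41 MHz.

21.8 MHz, 25.3 MHz, 37.5 MHz, 41 MHz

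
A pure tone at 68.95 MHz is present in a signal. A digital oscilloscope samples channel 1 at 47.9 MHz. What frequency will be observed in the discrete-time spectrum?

68.95 MHz mod fs = 21.05 MHz.
21.05 MHz ≤ fs/2 = 23.95 MHz, appears at 21.05 MHz.

21.05 MHz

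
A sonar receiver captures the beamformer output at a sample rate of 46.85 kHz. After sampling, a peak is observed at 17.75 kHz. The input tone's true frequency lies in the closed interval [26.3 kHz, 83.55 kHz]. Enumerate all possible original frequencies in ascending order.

Frequencies that alias to 17.75 kHz are k·fs ± 17.75 kHz for integer k ≥ 0.
k=0: 17.75 kHz.
k=1: 29.1 kHz, 64.6 kHz.
k=2: 75.95 kHz, 111.45 kHz.
k=3: 122.8 kHz, 158.3 kHz.
Within [26.3 kHz, 83.55 kHz]: 29.1 kHz, 64.6 kHz, 75.95 kHz.

29.1 kHz, 64.6 kHz, 75.95 kHz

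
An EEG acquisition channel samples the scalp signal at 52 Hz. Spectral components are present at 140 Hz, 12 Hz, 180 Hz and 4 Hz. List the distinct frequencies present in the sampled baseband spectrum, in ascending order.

4 Hz, 12 Hz, 16 Hz, 24 Hz

fs/2 = 26 Hz.
140 Hz mod fs = 36 Hz.
36 Hz > fs/2 = 26 Hz, folds to fs − 36 Hz = 16 Hz.
12 Hz ≤ fs/2 = 26 Hz, passes unchanged.
180 Hz mod fs = 24 Hz.
24 Hz ≤ fs/2 = 26 Hz, appears at 24 Hz.
4 Hz ≤ fs/2 = 26 Hz, passes unchanged.
Distinct values: {4 Hz, 12 Hz, 16 Hz, 24 Hz}.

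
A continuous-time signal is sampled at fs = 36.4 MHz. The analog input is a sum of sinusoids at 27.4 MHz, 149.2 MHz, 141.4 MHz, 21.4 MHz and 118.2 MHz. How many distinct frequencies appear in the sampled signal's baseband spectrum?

fs/2 = 18.2 MHz.
27.4 MHz > fs/2 = 18.2 MHz, folds to fs − 27.4 MHz = 9 MHz.
149.2 MHz mod fs = 3.6 MHz.
3.6 MHz ≤ fs/2 = 18.2 MHz, appears at 3.6 MHz.
141.4 MHz mod fs = 32.2 MHz.
32.2 MHz > fs/2 = 18.2 MHz, folds to fs − 32.2 MHz = 4.2 MHz.
21.4 MHz > fs/2 = 18.2 MHz, folds to fs − 21.4 MHz = 15 MHz.
118.2 MHz mod fs = 9 MHz.
9 MHz ≤ fs/2 = 18.2 MHz, appears at 9 MHz.
Distinct values: {3.6 MHz, 4.2 MHz, 9 MHz, 15 MHz} → 4.

4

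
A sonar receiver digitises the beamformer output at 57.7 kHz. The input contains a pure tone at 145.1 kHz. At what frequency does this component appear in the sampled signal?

28 kHz

145.1 kHz mod fs = 29.7 kHz.
29.7 kHz > fs/2 = 28.85 kHz, folds to fs − 29.7 kHz = 28 kHz.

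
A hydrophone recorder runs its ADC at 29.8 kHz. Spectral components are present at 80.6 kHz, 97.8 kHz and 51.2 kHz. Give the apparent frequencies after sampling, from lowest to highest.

8.4 kHz, 8.8 kHz

fs/2 = 14.9 kHz.
80.6 kHz mod fs = 21 kHz.
21 kHz > fs/2 = 14.9 kHz, folds to fs − 21 kHz = 8.8 kHz.
97.8 kHz mod fs = 8.4 kHz.
8.4 kHz ≤ fs/2 = 14.9 kHz, appears at 8.4 kHz.
51.2 kHz mod fs = 21.4 kHz.
21.4 kHz > fs/2 = 14.9 kHz, folds to fs − 21.4 kHz = 8.4 kHz.
Distinct values: {8.4 kHz, 8.8 kHz}.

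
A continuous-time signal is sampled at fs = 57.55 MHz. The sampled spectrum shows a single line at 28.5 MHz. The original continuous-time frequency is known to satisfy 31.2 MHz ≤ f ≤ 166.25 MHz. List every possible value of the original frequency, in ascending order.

86.05 MHz, 86.6 MHz, 143.6 MHz, 144.15 MHz

Frequencies that alias to 28.5 MHz are k·fs ± 28.5 MHz for integer k ≥ 0.
k=0: 28.5 MHz.
k=1: 29.05 MHz, 86.05 MHz.
k=2: 86.6 MHz, 143.6 MHz.
k=3: 144.15 MHz, 201.15 MHz.
k=4: 201.7 MHz, 258.7 MHz.
Within [31.2 MHz, 166.25 MHz]: 86.05 MHz, 86.6 MHz, 143.6 MHz, 144.15 MHz.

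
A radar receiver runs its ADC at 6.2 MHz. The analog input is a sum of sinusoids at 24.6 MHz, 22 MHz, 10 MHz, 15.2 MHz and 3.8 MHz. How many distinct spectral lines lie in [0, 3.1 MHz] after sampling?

3

fs/2 = 3.1 MHz.
24.6 MHz mod fs = 6 MHz.
6 MHz > fs/2 = 3.1 MHz, folds to fs − 6 MHz = 0.2 MHz.
22 MHz mod fs = 3.4 MHz.
3.4 MHz > fs/2 = 3.1 MHz, folds to fs − 3.4 MHz = 2.8 MHz.
10 MHz mod fs = 3.8 MHz.
3.8 MHz > fs/2 = 3.1 MHz, folds to fs − 3.8 MHz = 2.4 MHz.
15.2 MHz mod fs = 2.8 MHz.
2.8 MHz ≤ fs/2 = 3.1 MHz, appears at 2.8 MHz.
3.8 MHz > fs/2 = 3.1 MHz, folds to fs − 3.8 MHz = 2.4 MHz.
Distinct values: {0.2 MHz, 2.4 MHz, 2.8 MHz} → 3.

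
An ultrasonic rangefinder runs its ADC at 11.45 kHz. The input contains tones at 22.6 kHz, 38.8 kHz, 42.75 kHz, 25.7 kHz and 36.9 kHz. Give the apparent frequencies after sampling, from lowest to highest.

fs/2 = 5.725 kHz.
22.6 kHz mod fs = 11.15 kHz.
11.15 kHz > fs/2 = 5.725 kHz, folds to fs − 11.15 kHz = 0.3 kHz.
38.8 kHz mod fs = 4.45 kHz.
4.45 kHz ≤ fs/2 = 5.725 kHz, appears at 4.45 kHz.
42.75 kHz mod fs = 8.4 kHz.
8.4 kHz > fs/2 = 5.725 kHz, folds to fs − 8.4 kHz = 3.05 kHz.
25.7 kHz mod fs = 2.8 kHz.
2.8 kHz ≤ fs/2 = 5.725 kHz, appears at 2.8 kHz.
36.9 kHz mod fs = 2.55 kHz.
2.55 kHz ≤ fs/2 = 5.725 kHz, appears at 2.55 kHz.
Distinct values: {0.3 kHz, 2.55 kHz, 2.8 kHz, 3.05 kHz, 4.45 kHz}.

0.3 kHz, 2.55 kHz, 2.8 kHz, 3.05 kHz, 4.45 kHz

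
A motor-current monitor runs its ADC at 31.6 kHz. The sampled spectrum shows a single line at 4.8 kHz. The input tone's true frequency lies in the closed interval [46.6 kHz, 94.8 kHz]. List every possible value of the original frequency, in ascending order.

Frequencies that alias to 4.8 kHz are k·fs ± 4.8 kHz for integer k ≥ 0.
k=0: 4.8 kHz.
k=1: 26.8 kHz, 36.4 kHz.
k=2: 58.4 kHz, 68 kHz.
k=3: 90 kHz, 99.6 kHz.
k=4: 121.6 kHz, 131.2 kHz.
Within [46.6 kHz, 94.8 kHz]: 58.4 kHz, 68 kHz, 90 kHz.

58.4 kHz, 68 kHz, 90 kHz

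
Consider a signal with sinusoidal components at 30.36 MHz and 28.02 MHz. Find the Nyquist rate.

Highest-frequency component: 30.36 MHz.
Nyquist rate = 2 × 30.36 MHz = 60.72 MHz.

60.72 MHz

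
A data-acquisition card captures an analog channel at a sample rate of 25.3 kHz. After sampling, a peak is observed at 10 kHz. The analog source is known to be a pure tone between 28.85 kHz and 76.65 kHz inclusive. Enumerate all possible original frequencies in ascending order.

35.3 kHz, 40.6 kHz, 60.6 kHz, 65.9 kHz

Frequencies that alias to 10 kHz are k·fs ± 10 kHz for integer k ≥ 0.
k=0: 10 kHz.
k=1: 15.3 kHz, 35.3 kHz.
k=2: 40.6 kHz, 60.6 kHz.
k=3: 65.9 kHz, 85.9 kHz.
k=4: 91.2 kHz, 111.2 kHz.
Within [28.85 kHz, 76.65 kHz]: 35.3 kHz, 40.6 kHz, 60.6 kHz, 65.9 kHz.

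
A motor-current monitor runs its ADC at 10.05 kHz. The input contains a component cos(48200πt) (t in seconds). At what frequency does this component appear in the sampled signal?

4 kHz

ω = 48200π rad/s → f = ω/(2π) = 24100 Hz = 24.1 kHz.
24.1 kHz mod fs = 4 kHz.
4 kHz ≤ fs/2 = 5.025 kHz, appears at 4 kHz.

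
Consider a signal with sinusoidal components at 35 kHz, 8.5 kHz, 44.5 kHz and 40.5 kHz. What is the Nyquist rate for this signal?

Highest-frequency component: 44.5 kHz.
Nyquist rate = 2 × 44.5 kHz = 89 kHz.

89 kHz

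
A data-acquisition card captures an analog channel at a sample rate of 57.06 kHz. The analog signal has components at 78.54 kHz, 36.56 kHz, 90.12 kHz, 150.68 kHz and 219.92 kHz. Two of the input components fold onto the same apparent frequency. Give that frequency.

20.5 kHz

fs/2 = 28.53 kHz.
78.54 kHz mod fs = 21.48 kHz.
21.48 kHz ≤ fs/2 = 28.53 kHz, appears at 21.48 kHz.
36.56 kHz > fs/2 = 28.53 kHz, folds to fs − 36.56 kHz = 20.5 kHz.
90.12 kHz mod fs = 33.06 kHz.
33.06 kHz > fs/2 = 28.53 kHz, folds to fs − 33.06 kHz = 24 kHz.
150.68 kHz mod fs = 36.56 kHz.
36.56 kHz > fs/2 = 28.53 kHz, folds to fs − 36.56 kHz = 20.5 kHz.
219.92 kHz mod fs = 48.74 kHz.
48.74 kHz > fs/2 = 28.53 kHz, folds to fs − 48.74 kHz = 8.32 kHz.
36.56 kHz and 150.68 kHz both map to 20.5 kHz.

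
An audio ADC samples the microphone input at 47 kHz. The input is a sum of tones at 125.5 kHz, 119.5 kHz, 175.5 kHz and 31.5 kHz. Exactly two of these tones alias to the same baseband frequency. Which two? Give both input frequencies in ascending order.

31.5 kHz, 125.5 kHz

fs/2 = 23.5 kHz.
125.5 kHz mod fs = 31.5 kHz.
31.5 kHz > fs/2 = 23.5 kHz, folds to fs − 31.5 kHz = 15.5 kHz.
119.5 kHz mod fs = 25.5 kHz.
25.5 kHz > fs/2 = 23.5 kHz, folds to fs − 25.5 kHz = 21.5 kHz.
175.5 kHz mod fs = 34.5 kHz.
34.5 kHz > fs/2 = 23.5 kHz, folds to fs − 34.5 kHz = 12.5 kHz.
31.5 kHz > fs/2 = 23.5 kHz, folds to fs − 31.5 kHz = 15.5 kHz.
31.5 kHz and 125.5 kHz both map to 15.5 kHz.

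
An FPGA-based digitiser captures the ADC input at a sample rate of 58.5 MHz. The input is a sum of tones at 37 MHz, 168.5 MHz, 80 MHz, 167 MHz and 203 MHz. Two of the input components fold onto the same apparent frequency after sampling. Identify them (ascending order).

37 MHz, 80 MHz

fs/2 = 29.25 MHz.
37 MHz > fs/2 = 29.25 MHz, folds to fs − 37 MHz = 21.5 MHz.
168.5 MHz mod fs = 51.5 MHz.
51.5 MHz > fs/2 = 29.25 MHz, folds to fs − 51.5 MHz = 7 MHz.
80 MHz mod fs = 21.5 MHz.
21.5 MHz ≤ fs/2 = 29.25 MHz, appears at 21.5 MHz.
167 MHz mod fs = 50 MHz.
50 MHz > fs/2 = 29.25 MHz, folds to fs − 50 MHz = 8.5 MHz.
203 MHz mod fs = 27.5 MHz.
27.5 MHz ≤ fs/2 = 29.25 MHz, appears at 27.5 MHz.
37 MHz and 80 MHz both map to 21.5 MHz.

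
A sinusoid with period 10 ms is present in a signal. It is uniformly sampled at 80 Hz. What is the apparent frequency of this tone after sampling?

T = 10 ms → f = 1/T = 100 Hz.
100 Hz mod fs = 20 Hz.
20 Hz ≤ fs/2 = 40 Hz, appears at 20 Hz.

20 Hz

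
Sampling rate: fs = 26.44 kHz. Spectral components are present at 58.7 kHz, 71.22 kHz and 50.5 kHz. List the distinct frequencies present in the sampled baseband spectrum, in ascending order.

2.38 kHz, 5.82 kHz, 8.1 kHz

fs/2 = 13.22 kHz.
58.7 kHz mod fs = 5.82 kHz.
5.82 kHz ≤ fs/2 = 13.22 kHz, appears at 5.82 kHz.
71.22 kHz mod fs = 18.34 kHz.
18.34 kHz > fs/2 = 13.22 kHz, folds to fs − 18.34 kHz = 8.1 kHz.
50.5 kHz mod fs = 24.06 kHz.
24.06 kHz > fs/2 = 13.22 kHz, folds to fs − 24.06 kHz = 2.38 kHz.
Distinct values: {2.38 kHz, 5.82 kHz, 8.1 kHz}.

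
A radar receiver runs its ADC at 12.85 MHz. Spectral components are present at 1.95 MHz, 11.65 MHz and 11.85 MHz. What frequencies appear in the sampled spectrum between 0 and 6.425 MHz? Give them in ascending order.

fs/2 = 6.425 MHz.
1.95 MHz ≤ fs/2 = 6.425 MHz, passes unchanged.
11.65 MHz > fs/2 = 6.425 MHz, folds to fs − 11.65 MHz = 1.2 MHz.
11.85 MHz > fs/2 = 6.425 MHz, folds to fs − 11.85 MHz = 1 MHz.
Distinct values: {1 MHz, 1.2 MHz, 1.95 MHz}.

1 MHz, 1.2 MHz, 1.95 MHz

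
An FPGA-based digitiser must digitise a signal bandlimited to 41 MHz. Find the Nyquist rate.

Nyquist rate = 2 × 41 MHz = 82 MHz.

82 MHz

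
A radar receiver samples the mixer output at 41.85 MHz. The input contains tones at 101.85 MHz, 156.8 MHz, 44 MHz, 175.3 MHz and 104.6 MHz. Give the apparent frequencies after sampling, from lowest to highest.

2.15 MHz, 7.9 MHz, 10.6 MHz, 18.15 MHz, 20.9 MHz

fs/2 = 20.925 MHz.
101.85 MHz mod fs = 18.15 MHz.
18.15 MHz ≤ fs/2 = 20.925 MHz, appears at 18.15 MHz.
156.8 MHz mod fs = 31.25 MHz.
31.25 MHz > fs/2 = 20.925 MHz, folds to fs − 31.25 MHz = 10.6 MHz.
44 MHz mod fs = 2.15 MHz.
2.15 MHz ≤ fs/2 = 20.925 MHz, appears at 2.15 MHz.
175.3 MHz mod fs = 7.9 MHz.
7.9 MHz ≤ fs/2 = 20.925 MHz, appears at 7.9 MHz.
104.6 MHz mod fs = 20.9 MHz.
20.9 MHz ≤ fs/2 = 20.925 MHz, appears at 20.9 MHz.
Distinct values: {2.15 MHz, 7.9 MHz, 10.6 MHz, 18.15 MHz, 20.9 MHz}.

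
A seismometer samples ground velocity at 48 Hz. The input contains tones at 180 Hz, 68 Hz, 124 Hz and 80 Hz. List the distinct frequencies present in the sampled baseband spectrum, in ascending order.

fs/2 = 24 Hz.
180 Hz mod fs = 36 Hz.
36 Hz > fs/2 = 24 Hz, folds to fs − 36 Hz = 12 Hz.
68 Hz mod fs = 20 Hz.
20 Hz ≤ fs/2 = 24 Hz, appears at 20 Hz.
124 Hz mod fs = 28 Hz.
28 Hz > fs/2 = 24 Hz, folds to fs − 28 Hz = 20 Hz.
80 Hz mod fs = 32 Hz.
32 Hz > fs/2 = 24 Hz, folds to fs − 32 Hz = 16 Hz.
Distinct values: {12 Hz, 16 Hz, 20 Hz}.

12 Hz, 16 Hz, 20 Hz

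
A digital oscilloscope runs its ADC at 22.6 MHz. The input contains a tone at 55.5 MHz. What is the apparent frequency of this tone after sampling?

55.5 MHz mod fs = 10.3 MHz.
10.3 MHz ≤ fs/2 = 11.3 MHz, appears at 10.3 MHz.

10.3 MHz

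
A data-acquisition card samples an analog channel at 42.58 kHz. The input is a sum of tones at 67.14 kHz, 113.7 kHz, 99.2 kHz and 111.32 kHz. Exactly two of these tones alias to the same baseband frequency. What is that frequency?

fs/2 = 21.29 kHz.
67.14 kHz mod fs = 24.56 kHz.
24.56 kHz > fs/2 = 21.29 kHz, folds to fs − 24.56 kHz = 18.02 kHz.
113.7 kHz mod fs = 28.54 kHz.
28.54 kHz > fs/2 = 21.29 kHz, folds to fs − 28.54 kHz = 14.04 kHz.
99.2 kHz mod fs = 14.04 kHz.
14.04 kHz ≤ fs/2 = 21.29 kHz, appears at 14.04 kHz.
111.32 kHz mod fs = 26.16 kHz.
26.16 kHz > fs/2 = 21.29 kHz, folds to fs − 26.16 kHz = 16.42 kHz.
99.2 kHz and 113.7 kHz both map to 14.04 kHz.

14.04 kHz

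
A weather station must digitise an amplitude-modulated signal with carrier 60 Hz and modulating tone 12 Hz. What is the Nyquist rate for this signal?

144 Hz

AM sidebands sit at fc ± fm = 48 Hz and 72 Hz.
Highest-frequency component: 72 Hz.
Nyquist rate = 2 × 72 Hz = 144 Hz.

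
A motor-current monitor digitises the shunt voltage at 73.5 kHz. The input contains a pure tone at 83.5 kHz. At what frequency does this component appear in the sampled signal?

10 kHz

83.5 kHz mod fs = 10 kHz.
10 kHz ≤ fs/2 = 36.75 kHz, appears at 10 kHz.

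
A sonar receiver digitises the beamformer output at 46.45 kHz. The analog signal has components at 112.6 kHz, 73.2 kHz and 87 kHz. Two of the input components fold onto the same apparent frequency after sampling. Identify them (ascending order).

73.2 kHz, 112.6 kHz

fs/2 = 23.225 kHz.
112.6 kHz mod fs = 19.7 kHz.
19.7 kHz ≤ fs/2 = 23.225 kHz, appears at 19.7 kHz.
73.2 kHz mod fs = 26.75 kHz.
26.75 kHz > fs/2 = 23.225 kHz, folds to fs − 26.75 kHz = 19.7 kHz.
87 kHz mod fs = 40.55 kHz.
40.55 kHz > fs/2 = 23.225 kHz, folds to fs − 40.55 kHz = 5.9 kHz.
73.2 kHz and 112.6 kHz both map to 19.7 kHz.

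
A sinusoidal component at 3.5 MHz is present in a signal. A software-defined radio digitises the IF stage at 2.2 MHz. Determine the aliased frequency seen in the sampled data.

0.9 MHz

3.5 MHz mod fs = 1.3 MHz.
1.3 MHz > fs/2 = 1.1 MHz, folds to fs − 1.3 MHz = 0.9 MHz.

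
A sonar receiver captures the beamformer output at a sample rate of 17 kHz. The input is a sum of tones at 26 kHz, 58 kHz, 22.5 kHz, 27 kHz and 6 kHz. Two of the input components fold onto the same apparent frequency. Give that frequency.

fs/2 = 8.5 kHz.
26 kHz mod fs = 9 kHz.
9 kHz > fs/2 = 8.5 kHz, folds to fs − 9 kHz = 8 kHz.
58 kHz mod fs = 7 kHz.
7 kHz ≤ fs/2 = 8.5 kHz, appears at 7 kHz.
22.5 kHz mod fs = 5.5 kHz.
5.5 kHz ≤ fs/2 = 8.5 kHz, appears at 5.5 kHz.
27 kHz mod fs = 10 kHz.
10 kHz > fs/2 = 8.5 kHz, folds to fs − 10 kHz = 7 kHz.
6 kHz ≤ fs/2 = 8.5 kHz, passes unchanged.
27 kHz and 58 kHz both map to 7 kHz.

7 kHz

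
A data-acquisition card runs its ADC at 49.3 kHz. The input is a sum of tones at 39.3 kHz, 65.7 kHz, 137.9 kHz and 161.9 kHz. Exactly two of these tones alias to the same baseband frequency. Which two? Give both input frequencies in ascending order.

fs/2 = 24.65 kHz.
39.3 kHz > fs/2 = 24.65 kHz, folds to fs − 39.3 kHz = 10 kHz.
65.7 kHz mod fs = 16.4 kHz.
16.4 kHz ≤ fs/2 = 24.65 kHz, appears at 16.4 kHz.
137.9 kHz mod fs = 39.3 kHz.
39.3 kHz > fs/2 = 24.65 kHz, folds to fs − 39.3 kHz = 10 kHz.
161.9 kHz mod fs = 14 kHz.
14 kHz ≤ fs/2 = 24.65 kHz, appears at 14 kHz.
39.3 kHz and 137.9 kHz both map to 10 kHz.

39.3 kHz, 137.9 kHz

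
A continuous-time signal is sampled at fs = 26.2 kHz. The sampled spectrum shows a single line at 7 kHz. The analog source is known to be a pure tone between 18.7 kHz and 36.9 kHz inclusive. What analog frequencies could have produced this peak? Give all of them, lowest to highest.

19.2 kHz, 33.2 kHz

Frequencies that alias to 7 kHz are k·fs ± 7 kHz for integer k ≥ 0.
k=0: 7 kHz.
k=1: 19.2 kHz, 33.2 kHz.
k=2: 45.4 kHz, 59.4 kHz.
Within [18.7 kHz, 36.9 kHz]: 19.2 kHz, 33.2 kHz.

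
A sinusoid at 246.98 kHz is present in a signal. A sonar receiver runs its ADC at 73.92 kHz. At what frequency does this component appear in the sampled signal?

246.98 kHz mod fs = 25.22 kHz.
25.22 kHz ≤ fs/2 = 36.96 kHz, appears at 25.22 kHz.

25.22 kHz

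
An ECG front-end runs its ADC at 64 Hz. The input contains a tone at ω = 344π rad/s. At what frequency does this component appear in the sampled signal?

ω = 344π rad/s → f = ω/(2π) = 172 Hz.
172 Hz mod fs = 44 Hz.
44 Hz > fs/2 = 32 Hz, folds to fs − 44 Hz = 20 Hz.

20 Hz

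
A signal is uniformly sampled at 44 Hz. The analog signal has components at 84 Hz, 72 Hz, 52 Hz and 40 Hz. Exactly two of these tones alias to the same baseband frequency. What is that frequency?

4 Hz

fs/2 = 22 Hz.
84 Hz mod fs = 40 Hz.
40 Hz > fs/2 = 22 Hz, folds to fs − 40 Hz = 4 Hz.
72 Hz mod fs = 28 Hz.
28 Hz > fs/2 = 22 Hz, folds to fs − 28 Hz = 16 Hz.
52 Hz mod fs = 8 Hz.
8 Hz ≤ fs/2 = 22 Hz, appears at 8 Hz.
40 Hz > fs/2 = 22 Hz, folds to fs − 40 Hz = 4 Hz.
40 Hz and 84 Hz both map to 4 Hz.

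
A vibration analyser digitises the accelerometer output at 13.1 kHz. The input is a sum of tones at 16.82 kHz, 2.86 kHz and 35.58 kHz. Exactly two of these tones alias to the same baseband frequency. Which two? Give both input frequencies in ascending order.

fs/2 = 6.55 kHz.
16.82 kHz mod fs = 3.72 kHz.
3.72 kHz ≤ fs/2 = 6.55 kHz, appears at 3.72 kHz.
2.86 kHz ≤ fs/2 = 6.55 kHz, passes unchanged.
35.58 kHz mod fs = 9.38 kHz.
9.38 kHz > fs/2 = 6.55 kHz, folds to fs − 9.38 kHz = 3.72 kHz.
16.82 kHz and 35.58 kHz both map to 3.72 kHz.

16.82 kHz, 35.58 kHz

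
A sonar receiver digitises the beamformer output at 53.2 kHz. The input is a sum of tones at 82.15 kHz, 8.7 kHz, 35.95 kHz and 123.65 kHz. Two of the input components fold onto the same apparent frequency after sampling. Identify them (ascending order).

35.95 kHz, 123.65 kHz

fs/2 = 26.6 kHz.
82.15 kHz mod fs = 28.95 kHz.
28.95 kHz > fs/2 = 26.6 kHz, folds to fs − 28.95 kHz = 24.25 kHz.
8.7 kHz ≤ fs/2 = 26.6 kHz, passes unchanged.
35.95 kHz > fs/2 = 26.6 kHz, folds to fs − 35.95 kHz = 17.25 kHz.
123.65 kHz mod fs = 17.25 kHz.
17.25 kHz ≤ fs/2 = 26.6 kHz, appears at 17.25 kHz.
35.95 kHz and 123.65 kHz both map to 17.25 kHz.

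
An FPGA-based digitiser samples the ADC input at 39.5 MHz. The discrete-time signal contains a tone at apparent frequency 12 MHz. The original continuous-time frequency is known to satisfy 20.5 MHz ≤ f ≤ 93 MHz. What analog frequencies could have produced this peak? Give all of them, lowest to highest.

27.5 MHz, 51.5 MHz, 67 MHz, 91 MHz

Frequencies that alias to 12 MHz are k·fs ± 12 MHz for integer k ≥ 0.
k=0: 12 MHz.
k=1: 27.5 MHz, 51.5 MHz.
k=2: 67 MHz, 91 MHz.
k=3: 106.5 MHz, 130.5 MHz.
Within [20.5 MHz, 93 MHz]: 27.5 MHz, 51.5 MHz, 67 MHz, 91 MHz.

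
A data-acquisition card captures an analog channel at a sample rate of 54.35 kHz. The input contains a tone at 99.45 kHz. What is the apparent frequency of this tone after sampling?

9.25 kHz

99.45 kHz mod fs = 45.1 kHz.
45.1 kHz > fs/2 = 27.175 kHz, folds to fs − 45.1 kHz = 9.25 kHz.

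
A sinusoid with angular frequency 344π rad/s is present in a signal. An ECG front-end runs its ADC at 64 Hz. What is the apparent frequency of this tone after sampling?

ω = 344π rad/s → f = ω/(2π) = 172 Hz.
172 Hz mod fs = 44 Hz.
44 Hz > fs/2 = 32 Hz, folds to fs − 44 Hz = 20 Hz.

20 Hz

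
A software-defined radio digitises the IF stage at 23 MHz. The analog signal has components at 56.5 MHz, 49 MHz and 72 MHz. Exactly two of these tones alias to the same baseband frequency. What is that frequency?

3 MHz

fs/2 = 11.5 MHz.
56.5 MHz mod fs = 10.5 MHz.
10.5 MHz ≤ fs/2 = 11.5 MHz, appears at 10.5 MHz.
49 MHz mod fs = 3 MHz.
3 MHz ≤ fs/2 = 11.5 MHz, appears at 3 MHz.
72 MHz mod fs = 3 MHz.
3 MHz ≤ fs/2 = 11.5 MHz, appears at 3 MHz.
49 MHz and 72 MHz both map to 3 MHz.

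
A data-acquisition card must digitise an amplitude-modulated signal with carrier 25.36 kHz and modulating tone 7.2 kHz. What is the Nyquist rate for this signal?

65.12 kHz

AM sidebands sit at fc ± fm = 18.16 kHz and 32.56 kHz.
Highest-frequency component: 32.56 kHz.
Nyquist rate = 2 × 32.56 kHz = 65.12 kHz.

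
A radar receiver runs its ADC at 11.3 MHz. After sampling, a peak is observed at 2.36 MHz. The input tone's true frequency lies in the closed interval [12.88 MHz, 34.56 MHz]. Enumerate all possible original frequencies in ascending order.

13.66 MHz, 20.24 MHz, 24.96 MHz, 31.54 MHz

Frequencies that alias to 2.36 MHz are k·fs ± 2.36 MHz for integer k ≥ 0.
k=0: 2.36 MHz.
k=1: 8.94 MHz, 13.66 MHz.
k=2: 20.24 MHz, 24.96 MHz.
k=3: 31.54 MHz, 36.26 MHz.
k=4: 42.84 MHz, 47.56 MHz.
Within [12.88 MHz, 34.56 MHz]: 13.66 MHz, 20.24 MHz, 24.96 MHz, 31.54 MHz.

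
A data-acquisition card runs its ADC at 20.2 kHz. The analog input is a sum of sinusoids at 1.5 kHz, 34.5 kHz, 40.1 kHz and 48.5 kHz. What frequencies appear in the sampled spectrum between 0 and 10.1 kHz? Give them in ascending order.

fs/2 = 10.1 kHz.
1.5 kHz ≤ fs/2 = 10.1 kHz, passes unchanged.
34.5 kHz mod fs = 14.3 kHz.
14.3 kHz > fs/2 = 10.1 kHz, folds to fs − 14.3 kHz = 5.9 kHz.
40.1 kHz mod fs = 19.9 kHz.
19.9 kHz > fs/2 = 10.1 kHz, folds to fs − 19.9 kHz = 0.3 kHz.
48.5 kHz mod fs = 8.1 kHz.
8.1 kHz ≤ fs/2 = 10.1 kHz, appears at 8.1 kHz.
Distinct values: {0.3 kHz, 1.5 kHz, 5.9 kHz, 8.1 kHz}.

0.3 kHz, 1.5 kHz, 5.9 kHz, 8.1 kHz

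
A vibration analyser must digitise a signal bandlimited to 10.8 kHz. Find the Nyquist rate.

21.6 kHz

Nyquist rate = 2 × 10.8 kHz = 21.6 kHz.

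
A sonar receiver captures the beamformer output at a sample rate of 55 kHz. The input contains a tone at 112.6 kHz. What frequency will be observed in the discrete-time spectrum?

2.6 kHz

112.6 kHz mod fs = 2.6 kHz.
2.6 kHz ≤ fs/2 = 27.5 kHz, appears at 2.6 kHz.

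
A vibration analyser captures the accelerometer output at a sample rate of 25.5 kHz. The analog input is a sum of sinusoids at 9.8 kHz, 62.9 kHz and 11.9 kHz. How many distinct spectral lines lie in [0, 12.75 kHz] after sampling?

2

fs/2 = 12.75 kHz.
9.8 kHz ≤ fs/2 = 12.75 kHz, passes unchanged.
62.9 kHz mod fs = 11.9 kHz.
11.9 kHz ≤ fs/2 = 12.75 kHz, appears at 11.9 kHz.
11.9 kHz ≤ fs/2 = 12.75 kHz, passes unchanged.
Distinct values: {9.8 kHz, 11.9 kHz} → 2.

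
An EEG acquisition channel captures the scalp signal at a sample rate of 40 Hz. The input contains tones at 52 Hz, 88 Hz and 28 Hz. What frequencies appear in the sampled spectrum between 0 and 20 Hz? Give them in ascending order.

fs/2 = 20 Hz.
52 Hz mod fs = 12 Hz.
12 Hz ≤ fs/2 = 20 Hz, appears at 12 Hz.
88 Hz mod fs = 8 Hz.
8 Hz ≤ fs/2 = 20 Hz, appears at 8 Hz.
28 Hz > fs/2 = 20 Hz, folds to fs − 28 Hz = 12 Hz.
Distinct values: {8 Hz, 12 Hz}.

8 Hz, 12 Hz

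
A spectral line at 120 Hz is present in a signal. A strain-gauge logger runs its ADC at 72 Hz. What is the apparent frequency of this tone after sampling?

24 Hz

120 Hz mod fs = 48 Hz.
48 Hz > fs/2 = 36 Hz, folds to fs − 48 Hz = 24 Hz.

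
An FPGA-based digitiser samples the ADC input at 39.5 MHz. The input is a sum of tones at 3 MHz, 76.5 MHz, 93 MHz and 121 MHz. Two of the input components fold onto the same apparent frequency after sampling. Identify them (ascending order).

fs/2 = 19.75 MHz.
3 MHz ≤ fs/2 = 19.75 MHz, passes unchanged.
76.5 MHz mod fs = 37 MHz.
37 MHz > fs/2 = 19.75 MHz, folds to fs − 37 MHz = 2.5 MHz.
93 MHz mod fs = 14 MHz.
14 MHz ≤ fs/2 = 19.75 MHz, appears at 14 MHz.
121 MHz mod fs = 2.5 MHz.
2.5 MHz ≤ fs/2 = 19.75 MHz, appears at 2.5 MHz.
76.5 MHz and 121 MHz both map to 2.5 MHz.

76.5 MHz, 121 MHz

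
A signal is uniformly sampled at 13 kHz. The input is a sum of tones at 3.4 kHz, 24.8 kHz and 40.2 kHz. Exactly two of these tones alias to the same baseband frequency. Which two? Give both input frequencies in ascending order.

fs/2 = 6.5 kHz.
3.4 kHz ≤ fs/2 = 6.5 kHz, passes unchanged.
24.8 kHz mod fs = 11.8 kHz.
11.8 kHz > fs/2 = 6.5 kHz, folds to fs − 11.8 kHz = 1.2 kHz.
40.2 kHz mod fs = 1.2 kHz.
1.2 kHz ≤ fs/2 = 6.5 kHz, appears at 1.2 kHz.
24.8 kHz and 40.2 kHz both map to 1.2 kHz.

24.8 kHz, 40.2 kHz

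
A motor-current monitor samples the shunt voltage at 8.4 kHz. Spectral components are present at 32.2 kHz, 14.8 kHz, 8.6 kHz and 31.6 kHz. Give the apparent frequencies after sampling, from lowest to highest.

fs/2 = 4.2 kHz.
32.2 kHz mod fs = 7 kHz.
7 kHz > fs/2 = 4.2 kHz, folds to fs − 7 kHz = 1.4 kHz.
14.8 kHz mod fs = 6.4 kHz.
6.4 kHz > fs/2 = 4.2 kHz, folds to fs − 6.4 kHz = 2 kHz.
8.6 kHz mod fs = 0.2 kHz.
0.2 kHz ≤ fs/2 = 4.2 kHz, appears at 0.2 kHz.
31.6 kHz mod fs = 6.4 kHz.
6.4 kHz > fs/2 = 4.2 kHz, folds to fs − 6.4 kHz = 2 kHz.
Distinct values: {0.2 kHz, 1.4 kHz, 2 kHz}.

0.2 kHz, 1.4 kHz, 2 kHz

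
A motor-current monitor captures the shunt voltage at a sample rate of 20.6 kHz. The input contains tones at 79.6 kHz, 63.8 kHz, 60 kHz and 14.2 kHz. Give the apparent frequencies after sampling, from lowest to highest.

1.8 kHz, 2 kHz, 2.8 kHz, 6.4 kHz

fs/2 = 10.3 kHz.
79.6 kHz mod fs = 17.8 kHz.
17.8 kHz > fs/2 = 10.3 kHz, folds to fs − 17.8 kHz = 2.8 kHz.
63.8 kHz mod fs = 2 kHz.
2 kHz ≤ fs/2 = 10.3 kHz, appears at 2 kHz.
60 kHz mod fs = 18.8 kHz.
18.8 kHz > fs/2 = 10.3 kHz, folds to fs − 18.8 kHz = 1.8 kHz.
14.2 kHz > fs/2 = 10.3 kHz, folds to fs − 14.2 kHz = 6.4 kHz.
Distinct values: {1.8 kHz, 2 kHz, 2.8 kHz, 6.4 kHz}.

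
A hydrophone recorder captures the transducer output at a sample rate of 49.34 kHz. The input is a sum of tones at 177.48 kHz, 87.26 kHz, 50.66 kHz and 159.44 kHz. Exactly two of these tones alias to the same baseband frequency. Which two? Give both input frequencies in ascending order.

87.26 kHz, 159.44 kHz

fs/2 = 24.67 kHz.
177.48 kHz mod fs = 29.46 kHz.
29.46 kHz > fs/2 = 24.67 kHz, folds to fs − 29.46 kHz = 19.88 kHz.
87.26 kHz mod fs = 37.92 kHz.
37.92 kHz > fs/2 = 24.67 kHz, folds to fs − 37.92 kHz = 11.42 kHz.
50.66 kHz mod fs = 1.32 kHz.
1.32 kHz ≤ fs/2 = 24.67 kHz, appears at 1.32 kHz.
159.44 kHz mod fs = 11.42 kHz.
11.42 kHz ≤ fs/2 = 24.67 kHz, appears at 11.42 kHz.
87.26 kHz and 159.44 kHz both map to 11.42 kHz.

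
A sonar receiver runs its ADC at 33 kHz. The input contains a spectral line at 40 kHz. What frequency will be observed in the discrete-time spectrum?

7 kHz

40 kHz mod fs = 7 kHz.
7 kHz ≤ fs/2 = 16.5 kHz, appears at 7 kHz.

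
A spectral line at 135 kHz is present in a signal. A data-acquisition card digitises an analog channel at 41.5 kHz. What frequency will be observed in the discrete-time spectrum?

135 kHz mod fs = 10.5 kHz.
10.5 kHz ≤ fs/2 = 20.75 kHz, appears at 10.5 kHz.

10.5 kHz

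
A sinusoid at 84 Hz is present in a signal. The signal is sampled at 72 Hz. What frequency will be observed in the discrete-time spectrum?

12 Hz

84 Hz mod fs = 12 Hz.
12 Hz ≤ fs/2 = 36 Hz, appears at 12 Hz.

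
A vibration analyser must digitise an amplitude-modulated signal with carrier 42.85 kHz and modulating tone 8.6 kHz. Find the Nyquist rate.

102.9 kHz

AM sidebands sit at fc ± fm = 34.25 kHz and 51.45 kHz.
Highest-frequency component: 51.45 kHz.
Nyquist rate = 2 × 51.45 kHz = 102.9 kHz.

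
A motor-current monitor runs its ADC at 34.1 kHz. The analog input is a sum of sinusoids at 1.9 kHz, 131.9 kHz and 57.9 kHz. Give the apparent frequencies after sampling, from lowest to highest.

fs/2 = 17.05 kHz.
1.9 kHz ≤ fs/2 = 17.05 kHz, passes unchanged.
131.9 kHz mod fs = 29.6 kHz.
29.6 kHz > fs/2 = 17.05 kHz, folds to fs − 29.6 kHz = 4.5 kHz.
57.9 kHz mod fs = 23.8 kHz.
23.8 kHz > fs/2 = 17.05 kHz, folds to fs − 23.8 kHz = 10.3 kHz.
Distinct values: {1.9 kHz, 4.5 kHz, 10.3 kHz}.

1.9 kHz, 4.5 kHz, 10.3 kHz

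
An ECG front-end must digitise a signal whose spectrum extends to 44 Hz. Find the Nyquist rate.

88 Hz

Nyquist rate = 2 × 44 Hz = 88 Hz.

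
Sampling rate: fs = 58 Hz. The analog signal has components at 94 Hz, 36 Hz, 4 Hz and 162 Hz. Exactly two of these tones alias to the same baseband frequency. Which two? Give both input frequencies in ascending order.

36 Hz, 94 Hz

fs/2 = 29 Hz.
94 Hz mod fs = 36 Hz.
36 Hz > fs/2 = 29 Hz, folds to fs − 36 Hz = 22 Hz.
36 Hz > fs/2 = 29 Hz, folds to fs − 36 Hz = 22 Hz.
4 Hz ≤ fs/2 = 29 Hz, passes unchanged.
162 Hz mod fs = 46 Hz.
46 Hz > fs/2 = 29 Hz, folds to fs − 46 Hz = 12 Hz.
36 Hz and 94 Hz both map to 22 Hz.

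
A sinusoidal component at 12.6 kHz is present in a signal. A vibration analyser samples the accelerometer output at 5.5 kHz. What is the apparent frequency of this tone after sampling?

1.6 kHz

12.6 kHz mod fs = 1.6 kHz.
1.6 kHz ≤ fs/2 = 2.75 kHz, appears at 1.6 kHz.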